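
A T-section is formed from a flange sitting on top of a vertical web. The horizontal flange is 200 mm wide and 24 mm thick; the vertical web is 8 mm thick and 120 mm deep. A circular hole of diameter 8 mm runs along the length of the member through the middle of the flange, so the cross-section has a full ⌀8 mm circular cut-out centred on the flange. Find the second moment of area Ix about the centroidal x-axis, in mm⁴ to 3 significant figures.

Ix ≈ 5.52 × 10⁶ mm⁴

Split into non-overlapping primitives; take the origin at the lower-left of the bounding box.
Flange: 200 × 24, A = 4 800 mm², y = 132 mm, Ī = 230 400 mm⁴.
Web: 8 × 120, A = 960 mm², y = 60 mm, Ī = 1 152 000 mm⁴.
Hole (subtracted): ⌀8, A = 50.265 mm², y = 132 mm, Ī = 201.06 mm⁴.
Centroid: ȳ = ΣA·y / ΣA = 119.89 mm.
Transfer each piece to the centroidal x-axis using Ī + A·d² with d = y − 119.89:
  flange: d = 12.106 mm → contributes +933 823 mm⁴
  web: d = -59.894 mm → contributes +4 595 841 mm⁴
  hole: d = 12.106 mm → contributes −7567.3 mm⁴
Total I = 5 522 097 mm⁴.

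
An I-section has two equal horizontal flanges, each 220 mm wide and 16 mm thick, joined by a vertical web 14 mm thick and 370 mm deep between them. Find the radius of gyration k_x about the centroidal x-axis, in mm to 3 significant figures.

k_x ≈ 162 mm

Treat the section as a set of non-overlapping primitives; coordinates are from the bounding-box lower-left.
Bottom flange: 220 × 16, A = 3 520 mm², y = 8 mm, Ī = 75 093 mm⁴.
Web: 14 × 370, A = 5 180 mm², y = 201 mm, Ī = 59 095 167 mm⁴.
Top flange: 220 × 16, A = 3 520 mm², y = 394 mm, Ī = 75 093 mm⁴.
By symmetry the centroid is at mid-height, ȳ = 201 mm.
Transfer each piece to the centroidal x-axis using Ī + A·d² with d = y − 201:
  bottom flange: d = -193 mm → contributes +131 191 573 mm⁴
  web: d = 0 mm → contributes +59 095 167 mm⁴
  top flange: d = 193 mm → contributes +131 191 573 mm⁴
Total I = 321 478 313 mm⁴.
Radius of gyration: k = √(I/A) = √(321 478 313 / 12 220) = 162.2 mm.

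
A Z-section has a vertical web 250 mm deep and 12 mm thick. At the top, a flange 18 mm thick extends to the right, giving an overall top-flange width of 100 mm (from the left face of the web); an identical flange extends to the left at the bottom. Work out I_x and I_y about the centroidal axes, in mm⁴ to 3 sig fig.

Split into non-overlapping primitives; take the origin at the lower-left of the bounding box.
Web: 12 × 250, A = 3 000 mm², y = 125 mm, Ī = 15 625 000 mm⁴.
Top flange (beyond web): 88 × 18, A = 1 584 mm², y = 241 mm, Ī = 42 768 mm⁴.
Bottom flange (beyond web): 88 × 18, A = 1 584 mm², y = 9 mm, Ī = 42 768 mm⁴.
Centroid: ȳ = ΣA·y / ΣA = 125 mm.
Transfer each piece to the centroidal x-axis using Ī + A·d² with d = y − 125:
  web: d = 0 mm → contributes +15 625 000 mm⁴
  top flange (beyond web): d = 116 mm → contributes +21 357 072 mm⁴
  bottom flange (beyond web): d = -116 mm → contributes +21 357 072 mm⁴
Total I = 58 339 144 mm⁴.
For the y-axis: x̄ = 94 mm.
Repeating about the centroidal y-axis gives I_y = 10 000 416 mm⁴.

I_x ≈ 5.83 × 10⁷ mm⁴, I_y ≈ 1.00 × 10⁷ mm⁴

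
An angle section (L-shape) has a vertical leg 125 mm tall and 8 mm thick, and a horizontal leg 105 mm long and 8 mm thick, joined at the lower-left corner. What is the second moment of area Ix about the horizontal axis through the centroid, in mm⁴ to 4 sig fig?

Ix ≈ 2.802 × 10⁶ mm⁴

Treat the section as a set of non-overlapping primitives; coordinates are from the bounding-box lower-left.
Vertical leg: 8 × 125, A = 1 000 mm², y = 62.5 mm, Ī = 1 302 083 mm⁴.
Horizontal leg (remainder): 97 × 8, A = 776 mm², y = 4 mm, Ī = 4138.67 mm⁴.
Centroid: ȳ = ΣA·y / ΣA = 36.9392 mm.
Transfer each piece to the horizontal axis through the centroid using Ī + A·d² with d = y − 36.9392:
  vertical leg: d = 25.5608 mm → contributes +1 955 438 mm⁴
  horizontal leg (remainder): d = -32.9392 mm → contributes +846 091 mm⁴
Total I = 2 801 529 mm⁴.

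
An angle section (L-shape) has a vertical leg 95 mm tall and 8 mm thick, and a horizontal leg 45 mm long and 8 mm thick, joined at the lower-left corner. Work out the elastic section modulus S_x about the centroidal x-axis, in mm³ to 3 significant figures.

Split into non-overlapping primitives; take the origin at the lower-left of the bounding box.
Vertical leg: 8 × 95, A = 760 mm², y = 47.5 mm, Ī = 571 583 mm⁴.
Horizontal leg (remainder): 37 × 8, A = 296 mm², y = 4 mm, Ī = 1578.7 mm⁴.
Centroid: ȳ = ΣA·y / ΣA = 35.307 mm.
Transfer each piece to the centroidal x-axis using Ī + A·d² with d = y − 35.307:
  vertical leg: d = 12.193 mm → contributes +684 575 mm⁴
  horizontal leg (remainder): d = -31.307 mm → contributes +291 693 mm⁴
Total I = 976 269 mm⁴.
Extreme fibre distance c = 59.693 mm; S = I/c = 16 355 mm³.

S_x ≈ 1.64 × 10⁴ mm³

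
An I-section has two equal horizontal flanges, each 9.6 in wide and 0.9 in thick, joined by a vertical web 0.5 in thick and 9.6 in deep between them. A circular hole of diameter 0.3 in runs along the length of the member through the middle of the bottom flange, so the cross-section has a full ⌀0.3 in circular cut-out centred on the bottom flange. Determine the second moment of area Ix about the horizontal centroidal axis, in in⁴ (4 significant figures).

Treat the section as a set of non-overlapping primitives; coordinates are from the bounding-box lower-left.
Bottom flange: 9.6 × 0.9, A = 8.64 in², y = 0.45 in, Ī = 0.5832 in⁴.
Web: 0.5 × 9.6, A = 4.8 in², y = 5.7 in, Ī = 36.864 in⁴.
Top flange: 9.6 × 0.9, A = 8.64 in², y = 10.95 in, Ī = 0.5832 in⁴.
Hole (subtracted): ⌀0.3, A = 0.0706858 in², y = 0.45 in, Ī = 0.000397608 in⁴.
Centroid: ȳ = ΣA·y / ΣA = 5.71686 in.
Transfer each piece to the horizontal centroidal axis using Ī + A·d² with d = y − 5.71686:
  bottom flange: d = -5.26686 in → contributes +240.255 in⁴
  web: d = -0.0168611 in → contributes +36.8654 in⁴
  top flange: d = 5.23314 in → contributes +237.196 in⁴
  hole: d = -5.26686 in → contributes −1.96121 in⁴
Total I = 512.355 in⁴.

Ix ≈ 512.4 in⁴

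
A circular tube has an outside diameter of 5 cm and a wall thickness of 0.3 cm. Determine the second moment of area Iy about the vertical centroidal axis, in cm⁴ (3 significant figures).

Treat the section as a set of non-overlapping primitives; coordinates are from the bounding-box lower-left.
Outer circle: ⌀5, A = 19.635 cm², x = 2.5 cm, Ī = 30.68 cm⁴.
Bore (subtracted): ⌀4.4, A = 15.205 cm², x = 2.5 cm, Ī = 18.398 cm⁴.
By symmetry the centroid is at mid-width, x̄ = 2.5 cm.
All pieces are centred on the vertical centroidal axis, so I = ΣĪ (holes subtracted) = 12.281 cm⁴.

Iy ≈ 12.3 cm⁴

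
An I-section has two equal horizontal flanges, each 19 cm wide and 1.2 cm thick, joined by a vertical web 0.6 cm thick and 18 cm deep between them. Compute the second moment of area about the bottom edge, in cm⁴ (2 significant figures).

Break the section into simple shapes (no overlaps), measuring from the bottom-left corner of the bounding box.
Bottom flange: 19 × 1.2, A = 22.8 cm², y = 0.6 cm, Ī = 2.736 cm⁴.
Web: 0.6 × 18, A = 10.8 cm², y = 10.2 cm, Ī = 291.6 cm⁴.
Top flange: 19 × 1.2, A = 22.8 cm², y = 19.8 cm, Ī = 2.736 cm⁴.
Transfer each piece to a horizontal axis along the bottom face using Ī + A·d² with d = y − 0:
  bottom flange: d = 0.6 cm → contributes +10.94 cm⁴
  web: d = 10.2 cm → contributes +1 415 cm⁴
  top flange: d = 19.8 cm → contributes +8 941 cm⁴
Total I = 10 367 cm⁴.

I_base ≈ 1.0 × 10⁴ cm⁴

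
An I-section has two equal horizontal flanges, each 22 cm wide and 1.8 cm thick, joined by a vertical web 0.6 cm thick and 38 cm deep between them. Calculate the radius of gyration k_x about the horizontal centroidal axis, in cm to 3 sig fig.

Break the section into simple shapes (no overlaps), measuring from the bottom-left corner of the bounding box.
Bottom flange: 22 × 1.8, A = 39.6 cm², y = 0.9 cm, Ī = 10.692 cm⁴.
Web: 0.6 × 38, A = 22.8 cm², y = 20.8 cm, Ī = 2743.6 cm⁴.
Top flange: 22 × 1.8, A = 39.6 cm², y = 40.7 cm, Ī = 10.692 cm⁴.
By symmetry the centroid is at mid-height, ȳ = 20.8 cm.
Transfer each piece to the horizontal centroidal axis using Ī + A·d² with d = y − 20.8:
  bottom flange: d = -19.9 cm → contributes +15 693 cm⁴
  web: d = 0 cm → contributes +2743.6 cm⁴
  top flange: d = 19.9 cm → contributes +15 693 cm⁴
Total I = 34 129 cm⁴.
Radius of gyration: k = √(I/A) = √(34 129 / 102) = 18.292 cm.

k_x ≈ 18.3 cm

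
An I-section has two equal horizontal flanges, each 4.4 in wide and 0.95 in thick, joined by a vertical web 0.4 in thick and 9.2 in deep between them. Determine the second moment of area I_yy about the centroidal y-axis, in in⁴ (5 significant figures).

Treat the section as a set of non-overlapping primitives; coordinates are from the bounding-box lower-left.
Bottom flange: 4.4 × 0.95, A = 4.18 in², x = 2.2 in, Ī = 6.743733 in⁴.
Web: 0.4 × 9.2, A = 3.68 in², x = 2.2 in, Ī = 0.04906667 in⁴.
Top flange: 4.4 × 0.95, A = 4.18 in², x = 2.2 in, Ī = 6.743733 in⁴.
By symmetry the centroid is at mid-width, x̄ = 2.2 in.
All pieces are centred on the centroidal y-axis, so I = ΣĪ = 13.53653 in⁴.

I_yy ≈ 13.537 in⁴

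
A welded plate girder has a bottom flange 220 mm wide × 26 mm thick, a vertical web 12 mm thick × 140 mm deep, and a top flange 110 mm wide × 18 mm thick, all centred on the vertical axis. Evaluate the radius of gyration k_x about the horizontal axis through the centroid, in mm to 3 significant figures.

Break the section into simple shapes (no overlaps), measuring from the bottom-left corner of the bounding box.
Bottom plate: 220 × 26, A = 5 720 mm², y = 13 mm, Ī = 322 227 mm⁴.
Web plate: 12 × 140, A = 1 680 mm², y = 96 mm, Ī = 2 744 000 mm⁴.
Top plate: 110 × 18, A = 1 980 mm², y = 175 mm, Ī = 53 460 mm⁴.
Centroid: ȳ = ΣA·y / ΣA = 62.062 mm.
Transfer each piece to the horizontal axis through the centroid using Ī + A·d² with d = y − 62.062:
  bottom plate: d = -49.062 mm → contributes +14 090 630 mm⁴
  web plate: d = 33.938 mm → contributes +4 679 023 mm⁴
  top plate: d = 112.94 mm → contributes +25 308 418 mm⁴
Total I = 44 078 071 mm⁴.
Radius of gyration: k = √(I/A) = √(44 078 071 / 9 380) = 68.55 mm.

k_x ≈ 68.6 mm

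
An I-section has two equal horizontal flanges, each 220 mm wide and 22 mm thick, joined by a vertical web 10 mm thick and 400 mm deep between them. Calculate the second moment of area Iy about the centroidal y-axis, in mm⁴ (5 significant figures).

Split into non-overlapping primitives; take the origin at the lower-left of the bounding box.
Bottom flange: 220 × 22, A = 4 840 mm², x = 110 mm, Ī = 19 521 333 mm⁴.
Web: 10 × 400, A = 4 000 mm², x = 110 mm, Ī = 33333.33 mm⁴.
Top flange: 220 × 22, A = 4 840 mm², x = 110 mm, Ī = 19 521 333 mm⁴.
By symmetry the centroid is at mid-width, x̄ = 110 mm.
All pieces are centred on the centroidal y-axis, so I = ΣĪ = 39 076 000 mm⁴.

Iy ≈ 3.9076 × 10⁷ mm⁴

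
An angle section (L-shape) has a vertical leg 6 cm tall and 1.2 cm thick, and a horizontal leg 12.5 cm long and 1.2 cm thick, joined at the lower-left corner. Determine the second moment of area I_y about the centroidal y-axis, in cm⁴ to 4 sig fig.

Decompose the section into non-overlapping parts with the origin at the bottom-left of its bounding rectangle.
Vertical leg: 1.2 × 6, A = 7.2 cm², x = 0.6 cm, Ī = 0.864 cm⁴.
Horizontal leg (remainder): 11.3 × 1.2, A = 13.56 cm², x = 6.85 cm, Ī = 144.29 cm⁴.
Centroid: x̄ = ΣA·x / ΣA = 4.68237 cm.
Transfer each piece to the centroidal y-axis using Ī + A·d² with d = x − 4.68237:
  vertical leg: d = -4.08237 cm → contributes +120.857 cm⁴
  horizontal leg (remainder): d = 2.16763 cm → contributes +208.003 cm⁴
Total I = 328.86 cm⁴.

I_y ≈ 328.9 cm⁴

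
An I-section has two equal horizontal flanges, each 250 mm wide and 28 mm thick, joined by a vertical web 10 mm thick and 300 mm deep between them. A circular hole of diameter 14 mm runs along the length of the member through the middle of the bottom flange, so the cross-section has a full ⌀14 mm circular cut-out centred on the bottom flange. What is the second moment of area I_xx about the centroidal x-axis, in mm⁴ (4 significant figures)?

I_xx ≈ 3.958 × 10⁸ mm⁴

Treat the section as a set of non-overlapping primitives; coordinates are from the bounding-box lower-left.
Bottom flange: 250 × 28, A = 7 000 mm², y = 14 mm, Ī = 457 333 mm⁴.
Web: 10 × 300, A = 3 000 mm², y = 178 mm, Ī = 22 500 000 mm⁴.
Top flange: 250 × 28, A = 7 000 mm², y = 342 mm, Ī = 457 333 mm⁴.
Hole (subtracted): ⌀14, A = 153.938 mm², y = 14 mm, Ī = 1885.74 mm⁴.
Centroid: ȳ = ΣA·y / ΣA = 179.499 mm.
Transfer each piece to the centroidal x-axis using Ī + A·d² with d = y − 179.499:
  bottom flange: d = -165.499 mm → contributes +192 185 885 mm⁴
  web: d = -1.49862 mm → contributes +22 506 738 mm⁴
  top flange: d = 162.501 mm → contributes +185 304 224 mm⁴
  hole: d = -165.499 mm → contributes −4 218 217 mm⁴
Total I = 395 778 629 mm⁴.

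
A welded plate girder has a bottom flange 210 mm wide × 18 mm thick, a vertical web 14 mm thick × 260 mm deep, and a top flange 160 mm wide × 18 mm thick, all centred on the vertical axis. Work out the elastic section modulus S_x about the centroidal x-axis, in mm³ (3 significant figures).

S_x ≈ 9.23 × 10⁵ mm³

Split into non-overlapping primitives; take the origin at the lower-left of the bounding box.
Bottom plate: 210 × 18, A = 3 780 mm², y = 9 mm, Ī = 102 060 mm⁴.
Web plate: 14 × 260, A = 3 640 mm², y = 148 mm, Ī = 20 505 333 mm⁴.
Top plate: 160 × 18, A = 2 880 mm², y = 287 mm, Ī = 77 760 mm⁴.
Centroid: ȳ = ΣA·y / ΣA = 135.85 mm.
Transfer each piece to the centroidal x-axis using Ī + A·d² with d = y − 135.85:
  bottom plate: d = -126.85 mm → contributes +60 929 937 mm⁴
  web plate: d = 12.146 mm → contributes +21 042 293 mm⁴
  top plate: d = 151.15 mm → contributes +65 871 365 mm⁴
Total I = 147 843 595 mm⁴.
Extreme fibre distance c = 160.15 mm; S = I/c = 923 182 mm³.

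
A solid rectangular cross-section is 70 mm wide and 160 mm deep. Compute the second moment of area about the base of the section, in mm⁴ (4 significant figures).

The section: 70 × 160, A = 11 200 mm², y = 80 mm, Ī = 23 893 333 mm⁴.
Transfer it to a horizontal axis along the bottom face using Ī + A·d² with d = y − 0:
  the section: d = 80 mm → contributes +95 573 333 mm⁴
Total I = 95 573 333 mm⁴.

I_base ≈ 9.557 × 10⁷ mm⁴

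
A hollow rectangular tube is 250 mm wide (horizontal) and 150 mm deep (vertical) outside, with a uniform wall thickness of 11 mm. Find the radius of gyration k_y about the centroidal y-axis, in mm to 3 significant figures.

k_y ≈ 91.0 mm

Decompose the section into non-overlapping parts with the origin at the bottom-left of its bounding rectangle.
Outer rectangle: 250 × 150, A = 37 500 mm², x = 125 mm, Ī = 195 312 500 mm⁴.
Inner void (subtracted): 228 × 128, A = 29 184 mm², x = 125 mm, Ī = 126 425 088 mm⁴.
By symmetry the centroid is at mid-width, x̄ = 125 mm.
All pieces are centred on the centroidal y-axis, so I = ΣĪ (holes subtracted) = 68 887 412 mm⁴.
Radius of gyration: k = √(I/A) = √(68 887 412 / 8 316) = 91.015 mm.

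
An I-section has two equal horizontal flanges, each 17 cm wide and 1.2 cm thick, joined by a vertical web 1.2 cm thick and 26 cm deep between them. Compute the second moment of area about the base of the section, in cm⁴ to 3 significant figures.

Treat the section as a set of non-overlapping primitives; coordinates are from the bounding-box lower-left.
Bottom flange: 17 × 1.2, A = 20.4 cm², y = 0.6 cm, Ī = 2.448 cm⁴.
Web: 1.2 × 26, A = 31.2 cm², y = 14.2 cm, Ī = 1757.6 cm⁴.
Top flange: 17 × 1.2, A = 20.4 cm², y = 27.8 cm, Ī = 2.448 cm⁴.
Transfer each piece to the bottom edge using Ī + A·d² with d = y − 0:
  bottom flange: d = 0.6 cm → contributes +9.792 cm⁴
  web: d = 14.2 cm → contributes +8048.8 cm⁴
  top flange: d = 27.8 cm → contributes +15 768 cm⁴
Total I = 23 827 cm⁴.

I_base ≈ 2.38 × 10⁴ cm⁴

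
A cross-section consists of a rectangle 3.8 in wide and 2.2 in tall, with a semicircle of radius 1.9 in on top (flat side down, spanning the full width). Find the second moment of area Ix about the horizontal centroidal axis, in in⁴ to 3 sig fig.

Split into non-overlapping primitives; take the origin at the lower-left of the bounding box.
Rectangular body: 3.8 × 2.2, A = 8.36 in², y = 1.1 in, Ī = 3.3719 in⁴.
Semicircular cap: semicircle r = 1.9, A = 5.6706 in², y = 3.0064 in, Ī = 1.4304 in⁴.
Centroid: ȳ = ΣA·y / ΣA = 1.8705 in.
Transfer each piece to the horizontal centroidal axis using Ī + A·d² with d = y − 1.8705:
  rectangular body: d = -0.77048 in → contributes +8.3347 in⁴
  semicircular cap: d = 1.1359 in → contributes +8.747 in⁴
Total I = 17.082 in⁴.

Ix ≈ 17.1 in⁴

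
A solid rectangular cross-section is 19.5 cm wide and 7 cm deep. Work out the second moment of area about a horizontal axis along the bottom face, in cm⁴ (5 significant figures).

The section: 19.5 × 7, A = 136.5 cm², y = 3.5 cm, Ī = 557.375 cm⁴.
Transfer it to the base of the section using Ī + A·d² with d = y − 0:
  the section: d = 3.5 cm → contributes +2229.5 cm⁴
Total I = 2229.5 cm⁴.

I_base ≈ 2229.5 cm⁴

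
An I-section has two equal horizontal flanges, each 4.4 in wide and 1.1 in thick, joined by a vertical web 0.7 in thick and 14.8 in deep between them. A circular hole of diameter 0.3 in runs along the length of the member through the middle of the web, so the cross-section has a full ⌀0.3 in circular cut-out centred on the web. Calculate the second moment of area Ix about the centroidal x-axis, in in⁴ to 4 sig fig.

Split into non-overlapping primitives; take the origin at the lower-left of the bounding box.
Bottom flange: 4.4 × 1.1, A = 4.84 in², y = 0.55 in, Ī = 0.488033 in⁴.
Web: 0.7 × 14.8, A = 10.36 in², y = 8.5 in, Ī = 189.105 in⁴.
Top flange: 4.4 × 1.1, A = 4.84 in², y = 16.45 in, Ī = 0.488033 in⁴.
Hole (subtracted): ⌀0.3, A = 0.0706858 in², y = 8.5 in, Ī = 0.000397608 in⁴.
By symmetry the centroid is at mid-height, ȳ = 8.5 in.
Transfer each piece to the centroidal x-axis using Ī + A·d² with d = y − 8.5:
  bottom flange: d = -7.95 in → contributes +306.388 in⁴
  web: d = 0 in → contributes +189.105 in⁴
  top flange: d = 7.95 in → contributes +306.388 in⁴
  hole: d = 0 in → contributes −0.000397608 in⁴
Total I = 801.88 in⁴.

Ix ≈ 801.9 in⁴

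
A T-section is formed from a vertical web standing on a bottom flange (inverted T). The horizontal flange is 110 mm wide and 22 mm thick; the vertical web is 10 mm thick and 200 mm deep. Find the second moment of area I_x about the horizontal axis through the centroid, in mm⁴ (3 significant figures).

Decompose the section into non-overlapping parts with the origin at the bottom-left of its bounding rectangle.
Flange: 110 × 22, A = 2 420 mm², y = 11 mm, Ī = 97 607 mm⁴.
Web: 10 × 200, A = 2 000 mm², y = 122 mm, Ī = 6 666 667 mm⁴.
Centroid: ȳ = ΣA·y / ΣA = 61.226 mm.
Transfer each piece to the horizontal axis through the centroid using Ī + A·d² with d = y − 61.226:
  flange: d = -50.226 mm → contributes +6 202 482 mm⁴
  web: d = 60.774 mm → contributes +14 053 565 mm⁴
Total I = 20 256 047 mm⁴.

I_x ≈ 2.03 × 10⁷ mm⁴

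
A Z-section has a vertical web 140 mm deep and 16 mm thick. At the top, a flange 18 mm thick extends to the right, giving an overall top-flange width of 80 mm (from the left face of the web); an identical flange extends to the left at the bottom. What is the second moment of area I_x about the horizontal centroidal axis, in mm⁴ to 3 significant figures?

I_x ≈ 1.23 × 10⁷ mm⁴

Break the section into simple shapes (no overlaps), measuring from the bottom-left corner of the bounding box.
Web: 16 × 140, A = 2 240 mm², y = 70 mm, Ī = 3 658 667 mm⁴.
Top flange (beyond web): 64 × 18, A = 1 152 mm², y = 131 mm, Ī = 31 104 mm⁴.
Bottom flange (beyond web): 64 × 18, A = 1 152 mm², y = 9 mm, Ī = 31 104 mm⁴.
Centroid: ȳ = ΣA·y / ΣA = 70 mm.
Transfer each piece to the horizontal centroidal axis using Ī + A·d² with d = y − 70:
  web: d = 0 mm → contributes +3 658 667 mm⁴
  top flange (beyond web): d = 61 mm → contributes +4 317 696 mm⁴
  bottom flange (beyond web): d = -61 mm → contributes +4 317 696 mm⁴
Total I = 12 294 059 mm⁴.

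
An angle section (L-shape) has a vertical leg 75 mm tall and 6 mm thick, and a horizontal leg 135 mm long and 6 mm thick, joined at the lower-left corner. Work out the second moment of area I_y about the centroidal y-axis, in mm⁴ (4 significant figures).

Break the section into simple shapes (no overlaps), measuring from the bottom-left corner of the bounding box.
Vertical leg: 6 × 75, A = 450 mm², x = 3 mm, Ī = 1 350 mm⁴.
Horizontal leg (remainder): 129 × 6, A = 774 mm², x = 70.5 mm, Ī = 1 073 345 mm⁴.
Centroid: x̄ = ΣA·x / ΣA = 45.6838 mm.
Transfer each piece to the centroidal y-axis using Ī + A·d² with d = x − 45.6838:
  vertical leg: d = -42.6838 mm → contributes +821 209 mm⁴
  horizontal leg (remainder): d = 24.8162 mm → contributes +1 550 007 mm⁴
Total I = 2 371 216 mm⁴.

I_y ≈ 2.371 × 10⁶ mm⁴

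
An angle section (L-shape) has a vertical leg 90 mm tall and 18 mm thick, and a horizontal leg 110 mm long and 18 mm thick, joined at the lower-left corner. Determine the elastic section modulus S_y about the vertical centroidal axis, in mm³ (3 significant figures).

S_y ≈ 5.04 × 10⁴ mm³

Treat the section as a set of non-overlapping primitives; coordinates are from the bounding-box lower-left.
Vertical leg: 18 × 90, A = 1 620 mm², x = 9 mm, Ī = 43 740 mm⁴.
Horizontal leg (remainder): 92 × 18, A = 1 656 mm², x = 64 mm, Ī = 1 168 032 mm⁴.
Centroid: x̄ = ΣA·x / ΣA = 36.802 mm.
Transfer each piece to the vertical centroidal axis using Ī + A·d² with d = x − 36.802:
  vertical leg: d = -27.802 mm → contributes +1 295 939 mm⁴
  horizontal leg (remainder): d = 27.198 mm → contributes +2 393 009 mm⁴
Total I = 3 688 948 mm⁴.
Extreme fibre distance c = 73.198 mm; S = I/c = 50 397 mm³.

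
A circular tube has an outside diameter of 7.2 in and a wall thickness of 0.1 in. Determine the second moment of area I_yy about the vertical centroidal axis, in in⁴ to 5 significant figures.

Decompose the section into non-overlapping parts with the origin at the bottom-left of its bounding rectangle.
Outer circle: ⌀7.2, A = 40.71504 in², x = 3.6 in, Ī = 131.9167 in⁴.
Bore (subtracted): ⌀7, A = 38.48451 in², x = 3.6 in, Ī = 117.8588 in⁴.
By symmetry the centroid is at mid-width, x̄ = 3.6 in.
All pieces are centred on the vertical centroidal axis, so I = ΣĪ (holes subtracted) = 14.05792 in⁴.

I_yy ≈ 14.058 in⁴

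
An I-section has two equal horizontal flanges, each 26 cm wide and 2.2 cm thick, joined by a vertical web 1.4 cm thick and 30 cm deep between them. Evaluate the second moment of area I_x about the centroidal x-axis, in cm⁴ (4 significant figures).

Split into non-overlapping primitives; take the origin at the lower-left of the bounding box.
Bottom flange: 26 × 2.2, A = 57.2 cm², y = 1.1 cm, Ī = 23.0707 cm⁴.
Web: 1.4 × 30, A = 42 cm², y = 17.2 cm, Ī = 3 150 cm⁴.
Top flange: 26 × 2.2, A = 57.2 cm², y = 33.3 cm, Ī = 23.0707 cm⁴.
By symmetry the centroid is at mid-height, ȳ = 17.2 cm.
Transfer each piece to the centroidal x-axis using Ī + A·d² with d = y − 17.2:
  bottom flange: d = -16.1 cm → contributes +14849.9 cm⁴
  web: d = 0 cm → contributes +3 150 cm⁴
  top flange: d = 16.1 cm → contributes +14849.9 cm⁴
Total I = 32849.8 cm⁴.

I_x ≈ 3.285 × 10⁴ cm⁴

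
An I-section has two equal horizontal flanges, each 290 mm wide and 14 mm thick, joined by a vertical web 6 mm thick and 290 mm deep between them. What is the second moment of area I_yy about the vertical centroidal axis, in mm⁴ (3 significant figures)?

Break the section into simple shapes (no overlaps), measuring from the bottom-left corner of the bounding box.
Bottom flange: 290 × 14, A = 4 060 mm², x = 145 mm, Ī = 28 453 833 mm⁴.
Web: 6 × 290, A = 1 740 mm², x = 145 mm, Ī = 5 220 mm⁴.
Top flange: 290 × 14, A = 4 060 mm², x = 145 mm, Ī = 28 453 833 mm⁴.
By symmetry the centroid is at mid-width, x̄ = 145 mm.
All pieces are centred on the vertical centroidal axis, so I = ΣĪ = 56 912 887 mm⁴.

I_yy ≈ 5.69 × 10⁷ mm⁴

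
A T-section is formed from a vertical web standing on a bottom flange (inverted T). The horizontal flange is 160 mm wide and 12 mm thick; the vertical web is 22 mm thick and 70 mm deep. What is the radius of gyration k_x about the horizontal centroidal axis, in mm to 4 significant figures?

Break the section into simple shapes (no overlaps), measuring from the bottom-left corner of the bounding box.
Flange: 160 × 12, A = 1 920 mm², y = 6 mm, Ī = 23 040 mm⁴.
Web: 22 × 70, A = 1 540 mm², y = 47 mm, Ī = 628 833 mm⁴.
Centroid: ȳ = ΣA·y / ΣA = 24.2486 mm.
Transfer each piece to the horizontal centroidal axis using Ī + A·d² with d = y − 24.2486:
  flange: d = -18.2486 mm → contributes +662 419 mm⁴
  web: d = 22.7514 mm → contributes +1 425 981 mm⁴
Total I = 2 088 400 mm⁴.
Radius of gyration: k = √(I/A) = √(2 088 400 / 3 460) = 24.5679 mm.

k_x ≈ 24.57 mm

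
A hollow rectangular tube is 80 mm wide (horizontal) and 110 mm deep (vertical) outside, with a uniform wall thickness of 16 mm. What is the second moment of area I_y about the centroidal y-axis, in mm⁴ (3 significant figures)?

Break the section into simple shapes (no overlaps), measuring from the bottom-left corner of the bounding box.
Outer rectangle: 80 × 110, A = 8 800 mm², x = 40 mm, Ī = 4 693 333 mm⁴.
Inner void (subtracted): 48 × 78, A = 3 744 mm², x = 40 mm, Ī = 718 848 mm⁴.
By symmetry the centroid is at mid-width, x̄ = 40 mm.
All pieces are centred on the centroidal y-axis, so I = ΣĪ (holes subtracted) = 3 974 485 mm⁴.

I_y ≈ 3.97 × 10⁶ mm⁴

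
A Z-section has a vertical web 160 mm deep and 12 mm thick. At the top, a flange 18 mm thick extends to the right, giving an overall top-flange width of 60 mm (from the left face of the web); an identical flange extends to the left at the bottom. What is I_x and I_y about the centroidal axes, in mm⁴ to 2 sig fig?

Break the section into simple shapes (no overlaps), measuring from the bottom-left corner of the bounding box.
Web: 12 × 160, A = 1 920 mm², y = 80 mm, Ī = 4 096 000 mm⁴.
Top flange (beyond web): 48 × 18, A = 864 mm², y = 151 mm, Ī = 23 328 mm⁴.
Bottom flange (beyond web): 48 × 18, A = 864 mm², y = 9 mm, Ī = 23 328 mm⁴.
Centroid: ȳ = ΣA·y / ΣA = 80 mm.
Transfer each piece to the centroidal x-axis using Ī + A·d² with d = y − 80:
  web: d = 0 mm → contributes +4 096 000 mm⁴
  top flange (beyond web): d = 71 mm → contributes +4 378 752 mm⁴
  bottom flange (beyond web): d = -71 mm → contributes +4 378 752 mm⁴
Total I = 12 853 504 mm⁴.
For the y-axis: x̄ = 54 mm.
Repeating about the centroidal y-axis gives I_y = 1 910 016 mm⁴.

I_x ≈ 1.3 × 10⁷ mm⁴, I_y ≈ 1.9 × 10⁶ mm⁴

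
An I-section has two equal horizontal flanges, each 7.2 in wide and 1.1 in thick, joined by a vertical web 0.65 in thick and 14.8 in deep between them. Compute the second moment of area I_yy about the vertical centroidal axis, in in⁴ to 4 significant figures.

Break the section into simple shapes (no overlaps), measuring from the bottom-left corner of the bounding box.
Bottom flange: 7.2 × 1.1, A = 7.92 in², x = 3.6 in, Ī = 34.2144 in⁴.
Web: 0.65 × 14.8, A = 9.62 in², x = 3.6 in, Ī = 0.338704 in⁴.
Top flange: 7.2 × 1.1, A = 7.92 in², x = 3.6 in, Ī = 34.2144 in⁴.
By symmetry the centroid is at mid-width, x̄ = 3.6 in.
All pieces are centred on the vertical centroidal axis, so I = ΣĪ = 68.7675 in⁴.

I_yy ≈ 68.77 in⁴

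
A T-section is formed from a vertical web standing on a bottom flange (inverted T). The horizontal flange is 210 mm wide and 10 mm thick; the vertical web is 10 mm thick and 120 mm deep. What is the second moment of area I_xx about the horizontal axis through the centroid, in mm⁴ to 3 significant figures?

I_xx ≈ 4.68 × 10⁶ mm⁴

Treat the section as a set of non-overlapping primitives; coordinates are from the bounding-box lower-left.
Flange: 210 × 10, A = 2 100 mm², y = 5 mm, Ī = 17 500 mm⁴.
Web: 10 × 120, A = 1 200 mm², y = 70 mm, Ī = 1 440 000 mm⁴.
Centroid: ȳ = ΣA·y / ΣA = 28.636 mm.
Transfer each piece to the horizontal axis through the centroid using Ī + A·d² with d = y − 28.636:
  flange: d = -23.636 mm → contributes +1 190 723 mm⁴
  web: d = 41.364 mm → contributes +3 493 140 mm⁴
Total I = 4 683 864 mm⁴.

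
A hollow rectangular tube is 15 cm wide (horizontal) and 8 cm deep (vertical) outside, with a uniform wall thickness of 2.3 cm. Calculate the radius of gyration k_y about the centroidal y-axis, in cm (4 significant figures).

k_y ≈ 4.777 cm

Treat the section as a set of non-overlapping primitives; coordinates are from the bounding-box lower-left.
Outer rectangle: 15 × 8, A = 120 cm², x = 7.5 cm, Ī = 2 250 cm⁴.
Inner void (subtracted): 10.4 × 3.4, A = 35.36 cm², x = 7.5 cm, Ī = 318.711 cm⁴.
By symmetry the centroid is at mid-width, x̄ = 7.5 cm.
All pieces are centred on the centroidal y-axis, so I = ΣĪ (holes subtracted) = 1931.29 cm⁴.
Radius of gyration: k = √(I/A) = √(1931.29 / 84.64) = 4.77679 cm.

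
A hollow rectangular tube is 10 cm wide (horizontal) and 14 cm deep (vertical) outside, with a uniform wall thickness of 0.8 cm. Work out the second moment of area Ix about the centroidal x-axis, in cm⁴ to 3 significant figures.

Ix ≈ 952 cm⁴

Decompose the section into non-overlapping parts with the origin at the bottom-left of its bounding rectangle.
Outer rectangle: 10 × 14, A = 140 cm², y = 7 cm, Ī = 2286.7 cm⁴.
Inner void (subtracted): 8.4 × 12.4, A = 104.16 cm², y = 7 cm, Ī = 1334.6 cm⁴.
By symmetry the centroid is at mid-height, ȳ = 7 cm.
All pieces are centred on the centroidal x-axis, so I = ΣĪ (holes subtracted) = 952.03 cm⁴.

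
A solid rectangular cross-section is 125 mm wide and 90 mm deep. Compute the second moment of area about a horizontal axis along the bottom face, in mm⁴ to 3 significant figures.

The section: 125 × 90, A = 11 250 mm², y = 45 mm, Ī = 7 593 750 mm⁴.
Transfer it to the base of the section using Ī + A·d² with d = y − 0:
  the section: d = 45 mm → contributes +30 375 000 mm⁴
Total I = 30 375 000 mm⁴.

I_base ≈ 3.04 × 10⁷ mm⁴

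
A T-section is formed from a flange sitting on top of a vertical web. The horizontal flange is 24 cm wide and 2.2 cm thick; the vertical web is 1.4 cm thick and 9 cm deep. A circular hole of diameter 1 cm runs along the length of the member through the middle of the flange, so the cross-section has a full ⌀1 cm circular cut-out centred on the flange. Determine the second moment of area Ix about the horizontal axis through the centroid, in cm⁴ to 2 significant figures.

Split into non-overlapping primitives; take the origin at the lower-left of the bounding box.
Flange: 24 × 2.2, A = 52.8 cm², y = 10.1 cm, Ī = 21.3 cm⁴.
Web: 1.4 × 9, A = 12.6 cm², y = 4.5 cm, Ī = 85.05 cm⁴.
Hole (subtracted): ⌀1, A = 0.7854 cm², y = 10.1 cm, Ī = 0.04909 cm⁴.
Centroid: ȳ = ΣA·y / ΣA = 9.008 cm.
Transfer each piece to the horizontal axis through the centroid using Ī + A·d² with d = y − 9.008:
  flange: d = 1.092 cm → contributes +84.26 cm⁴
  web: d = -4.508 cm → contributes +341.1 cm⁴
  hole: d = 1.092 cm → contributes −0.9857 cm⁴
Total I = 424.4 cm⁴.

Ix ≈ 420 cm⁴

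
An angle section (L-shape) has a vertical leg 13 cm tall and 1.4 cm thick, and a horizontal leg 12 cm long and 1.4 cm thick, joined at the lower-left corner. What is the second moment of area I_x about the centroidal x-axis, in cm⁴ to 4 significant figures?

I_x ≈ 533.7 cm⁴

Split into non-overlapping primitives; take the origin at the lower-left of the bounding box.
Vertical leg: 1.4 × 13, A = 18.2 cm², y = 6.5 cm, Ī = 256.317 cm⁴.
Horizontal leg (remainder): 10.6 × 1.4, A = 14.84 cm², y = 0.7 cm, Ī = 2.42387 cm⁴.
Centroid: ȳ = ΣA·y / ΣA = 3.89492 cm.
Transfer each piece to the centroidal x-axis using Ī + A·d² with d = y − 3.89492:
  vertical leg: d = 2.60508 cm → contributes +379.83 cm⁴
  horizontal leg (remainder): d = -3.19492 cm → contributes +153.903 cm⁴
Total I = 533.733 cm⁴.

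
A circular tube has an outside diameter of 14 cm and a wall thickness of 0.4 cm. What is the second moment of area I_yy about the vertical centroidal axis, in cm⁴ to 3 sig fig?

Break the section into simple shapes (no overlaps), measuring from the bottom-left corner of the bounding box.
Outer circle: ⌀14, A = 153.94 cm², x = 7 cm, Ī = 1885.7 cm⁴.
Bore (subtracted): ⌀13.2, A = 136.85 cm², x = 7 cm, Ī = 1490.3 cm⁴.
By symmetry the centroid is at mid-width, x̄ = 7 cm.
All pieces are centred on the vertical centroidal axis, so I = ΣĪ (holes subtracted) = 395.47 cm⁴.

I_yy ≈ 395 cm⁴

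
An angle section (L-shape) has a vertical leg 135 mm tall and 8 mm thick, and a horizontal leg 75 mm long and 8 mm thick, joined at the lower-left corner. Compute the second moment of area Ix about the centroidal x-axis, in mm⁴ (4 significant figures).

Ix ≈ 3.088 × 10⁶ mm⁴

Split into non-overlapping primitives; take the origin at the lower-left of the bounding box.
Vertical leg: 8 × 135, A = 1 080 mm², y = 67.5 mm, Ī = 1 640 250 mm⁴.
Horizontal leg (remainder): 67 × 8, A = 536 mm², y = 4 mm, Ī = 2858.67 mm⁴.
Centroid: ȳ = ΣA·y / ΣA = 46.4381 mm.
Transfer each piece to the centroidal x-axis using Ī + A·d² with d = y − 46.4381:
  vertical leg: d = 21.0619 mm → contributes +2 119 341 mm⁴
  horizontal leg (remainder): d = -42.4381 mm → contributes +968 191 mm⁴
Total I = 3 087 532 mm⁴.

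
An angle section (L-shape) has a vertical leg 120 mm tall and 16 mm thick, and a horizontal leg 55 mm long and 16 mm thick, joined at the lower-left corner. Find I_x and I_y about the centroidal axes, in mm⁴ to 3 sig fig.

I_x ≈ 3.59 × 10⁶ mm⁴, I_y ≈ 4.76 × 10⁵ mm⁴

Decompose the section into non-overlapping parts with the origin at the bottom-left of its bounding rectangle.
Vertical leg: 16 × 120, A = 1 920 mm², y = 60 mm, Ī = 2 304 000 mm⁴.
Horizontal leg (remainder): 39 × 16, A = 624 mm², y = 8 mm, Ī = 13 312 mm⁴.
Centroid: ȳ = ΣA·y / ΣA = 47.245 mm.
Transfer each piece to the centroidal x-axis using Ī + A·d² with d = y − 47.245:
  vertical leg: d = 12.755 mm → contributes +2 616 351 mm⁴
  horizontal leg (remainder): d = -39.245 mm → contributes +974 392 mm⁴
Total I = 3 590 743 mm⁴.
For the y-axis: x̄ = 14.745 mm.
Repeating about the centroidal y-axis gives I_y = 476 203 mm⁴.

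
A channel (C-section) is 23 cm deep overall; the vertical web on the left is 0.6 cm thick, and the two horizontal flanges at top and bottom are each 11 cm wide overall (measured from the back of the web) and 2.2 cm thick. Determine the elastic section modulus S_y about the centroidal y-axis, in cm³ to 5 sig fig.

S_y ≈ 113.31 cm³

Split into non-overlapping primitives; take the origin at the lower-left of the bounding box.
Web: 0.6 × 23, A = 13.8 cm², x = 0.3 cm, Ī = 0.414 cm⁴.
Top flange (beyond web): 10.4 × 2.2, A = 22.88 cm², x = 5.8 cm, Ī = 206.2251 cm⁴.
Bottom flange (beyond web): 10.4 × 2.2, A = 22.88 cm², x = 5.8 cm, Ī = 206.2251 cm⁴.
Centroid: x̄ = ΣA·x / ΣA = 4.525655 cm.
Transfer each piece to the centroidal y-axis using Ī + A·d² with d = x − 4.525655:
  web: d = -4.225655 cm → contributes +246.829 cm⁴
  top flange (beyond web): d = 1.274345 cm → contributes +243.3812 cm⁴
  bottom flange (beyond web): d = 1.274345 cm → contributes +243.3812 cm⁴
Total I = 733.5913 cm⁴.
Extreme fibre distance c = 6.474345 cm; S = I/c = 113.3074 cm³.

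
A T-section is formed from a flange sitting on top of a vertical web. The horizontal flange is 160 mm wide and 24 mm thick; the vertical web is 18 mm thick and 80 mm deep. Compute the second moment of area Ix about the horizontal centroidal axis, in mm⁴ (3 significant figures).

Ix ≈ 3.78 × 10⁶ mm⁴

Split into non-overlapping primitives; take the origin at the lower-left of the bounding box.
Flange: 160 × 24, A = 3 840 mm², y = 92 mm, Ī = 184 320 mm⁴.
Web: 18 × 80, A = 1 440 mm², y = 40 mm, Ī = 768 000 mm⁴.
Centroid: ȳ = ΣA·y / ΣA = 77.818 mm.
Transfer each piece to the horizontal centroidal axis using Ī + A·d² with d = y − 77.818:
  flange: d = 14.182 mm → contributes +956 636 mm⁴
  web: d = -37.818 mm → contributes +2 827 509 mm⁴
Total I = 3 784 145 mm⁴.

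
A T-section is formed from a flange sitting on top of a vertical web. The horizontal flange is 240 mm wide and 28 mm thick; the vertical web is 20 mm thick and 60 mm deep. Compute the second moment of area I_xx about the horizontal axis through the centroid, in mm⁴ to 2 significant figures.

Split into non-overlapping primitives; take the origin at the lower-left of the bounding box.
Flange: 240 × 28, A = 6 720 mm², y = 74 mm, Ī = 439 040 mm⁴.
Web: 20 × 60, A = 1 200 mm², y = 30 mm, Ī = 360 000 mm⁴.
Centroid: ȳ = ΣA·y / ΣA = 67.33 mm.
Transfer each piece to the horizontal axis through the centroid using Ī + A·d² with d = y − 67.33:
  flange: d = 6.667 mm → contributes +737 707 mm⁴
  web: d = -37.33 mm → contributes +2 032 533 mm⁴
Total I = 2 770 240 mm⁴.

I_xx ≈ 2.8 × 10⁶ mm⁴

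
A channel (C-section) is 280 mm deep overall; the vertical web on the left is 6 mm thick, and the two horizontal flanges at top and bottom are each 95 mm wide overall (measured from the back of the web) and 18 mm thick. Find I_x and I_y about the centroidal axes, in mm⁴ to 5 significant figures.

Treat the section as a set of non-overlapping primitives; coordinates are from the bounding-box lower-left.
Web: 6 × 280, A = 1 680 mm², y = 140 mm, Ī = 10 976 000 mm⁴.
Top flange (beyond web): 89 × 18, A = 1 602 mm², y = 271 mm, Ī = 43 254 mm⁴.
Bottom flange (beyond web): 89 × 18, A = 1 602 mm², y = 9 mm, Ī = 43 254 mm⁴.
By symmetry the centroid is at mid-height, ȳ = 140 mm.
Transfer each piece to the centroidal x-axis using Ī + A·d² with d = y − 140:
  web: d = 0 mm → contributes +10 976 000 mm⁴
  top flange (beyond web): d = 131 mm → contributes +27 535 176 mm⁴
  bottom flange (beyond web): d = -131 mm → contributes +27 535 176 mm⁴
Total I = 66 046 352 mm⁴.
For the y-axis: x̄ = 34.16093 mm.
Repeating about the centroidal y-axis gives I_y = 4 606 590 mm⁴.

I_x ≈ 6.6046 × 10⁷ mm⁴, I_y ≈ 4.6066 × 10⁶ mm⁴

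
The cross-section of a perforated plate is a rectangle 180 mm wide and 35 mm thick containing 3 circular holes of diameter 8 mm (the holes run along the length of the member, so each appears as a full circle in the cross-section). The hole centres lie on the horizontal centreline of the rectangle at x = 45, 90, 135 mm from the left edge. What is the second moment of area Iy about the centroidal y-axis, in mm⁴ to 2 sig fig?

Break the section into simple shapes (no overlaps), measuring from the bottom-left corner of the bounding box.
Plate: 180 × 35, A = 6 300 mm², x = 90 mm, Ī = 17 010 000 mm⁴.
Hole 1 (subtracted): ⌀8, A = 50.27 mm², x = 45 mm, Ī = 201.1 mm⁴.
Hole 2 (subtracted): ⌀8, A = 50.27 mm², x = 90 mm, Ī = 201.1 mm⁴.
Hole 3 (subtracted): ⌀8, A = 50.27 mm², x = 135 mm, Ī = 201.1 mm⁴.
By symmetry the centroid is at mid-width, x̄ = 90 mm.
Transfer each piece to the centroidal y-axis using Ī + A·d² with d = x − 90:
  plate: d = 0 mm → contributes +17 010 000 mm⁴
  hole 1: d = -45 mm → contributes −101 989 mm⁴
  hole 2: d = 0 mm → contributes −201.1 mm⁴
  hole 3: d = 45 mm → contributes −101 989 mm⁴
Total I = 16 805 822 mm⁴.

Iy ≈ 1.7 × 10⁷ mm⁴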